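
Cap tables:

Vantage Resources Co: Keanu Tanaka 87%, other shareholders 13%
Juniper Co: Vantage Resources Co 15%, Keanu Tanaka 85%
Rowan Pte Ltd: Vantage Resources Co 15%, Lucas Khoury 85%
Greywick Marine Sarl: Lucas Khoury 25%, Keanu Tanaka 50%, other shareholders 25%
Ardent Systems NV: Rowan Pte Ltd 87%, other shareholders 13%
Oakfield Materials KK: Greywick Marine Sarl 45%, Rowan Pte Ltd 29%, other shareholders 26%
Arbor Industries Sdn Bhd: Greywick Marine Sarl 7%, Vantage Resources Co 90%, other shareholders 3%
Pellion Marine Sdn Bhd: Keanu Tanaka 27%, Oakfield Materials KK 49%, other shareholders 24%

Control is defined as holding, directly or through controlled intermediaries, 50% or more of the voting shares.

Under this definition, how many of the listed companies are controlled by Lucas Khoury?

2

Lucas holds 85% of Rowan, so Lucas controls Rowan.
Rowan holds 87% of Ardent, so Lucas controls Ardent.
No other company's threshold is met.
Lucas controls 2 companies.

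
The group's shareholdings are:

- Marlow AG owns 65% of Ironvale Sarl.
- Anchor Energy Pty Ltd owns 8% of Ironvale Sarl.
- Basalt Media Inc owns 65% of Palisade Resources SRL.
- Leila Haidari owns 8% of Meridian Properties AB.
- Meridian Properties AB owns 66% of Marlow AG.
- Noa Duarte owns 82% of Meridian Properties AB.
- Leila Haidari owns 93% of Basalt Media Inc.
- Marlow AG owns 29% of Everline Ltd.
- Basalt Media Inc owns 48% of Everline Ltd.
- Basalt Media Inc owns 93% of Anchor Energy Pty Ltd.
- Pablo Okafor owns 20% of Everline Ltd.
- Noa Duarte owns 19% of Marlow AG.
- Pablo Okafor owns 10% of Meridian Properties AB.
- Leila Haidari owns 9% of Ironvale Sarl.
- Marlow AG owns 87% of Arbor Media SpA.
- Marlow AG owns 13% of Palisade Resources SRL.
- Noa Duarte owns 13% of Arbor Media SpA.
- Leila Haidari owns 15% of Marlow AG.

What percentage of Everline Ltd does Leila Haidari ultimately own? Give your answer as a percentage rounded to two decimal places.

Leila reaches Everline along 3 paths.
Via Basalt: 93% × 48% = 44.64%.
Via Marlow: 15% × 29% = 4.35%.
Via Meridian → Marlow: 8% × 66% × 29% = 1.5312%.
Total: 44.64% + 4.35% + 1.5312% = 50.5212%.
Rounded: 50.52%.

50.52%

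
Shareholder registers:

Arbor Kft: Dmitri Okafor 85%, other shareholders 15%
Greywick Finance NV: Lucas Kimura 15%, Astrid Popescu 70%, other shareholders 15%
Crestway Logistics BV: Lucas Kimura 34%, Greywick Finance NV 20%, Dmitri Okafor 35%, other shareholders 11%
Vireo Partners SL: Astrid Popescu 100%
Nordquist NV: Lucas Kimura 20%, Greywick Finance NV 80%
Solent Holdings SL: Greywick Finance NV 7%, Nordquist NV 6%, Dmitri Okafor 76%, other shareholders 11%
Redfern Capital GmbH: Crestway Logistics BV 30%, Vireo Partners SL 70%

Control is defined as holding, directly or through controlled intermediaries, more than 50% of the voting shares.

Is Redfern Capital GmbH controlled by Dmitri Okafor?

Dmitri holds 85% of Arbor, so Dmitri controls Arbor.
Dmitri holds 76% of Solent, so Dmitri controls Solent.
Neither Dmitri nor any entity Dmitri controls holds any voting interest in Redfern.
So Dmitri does not control Redfern.

No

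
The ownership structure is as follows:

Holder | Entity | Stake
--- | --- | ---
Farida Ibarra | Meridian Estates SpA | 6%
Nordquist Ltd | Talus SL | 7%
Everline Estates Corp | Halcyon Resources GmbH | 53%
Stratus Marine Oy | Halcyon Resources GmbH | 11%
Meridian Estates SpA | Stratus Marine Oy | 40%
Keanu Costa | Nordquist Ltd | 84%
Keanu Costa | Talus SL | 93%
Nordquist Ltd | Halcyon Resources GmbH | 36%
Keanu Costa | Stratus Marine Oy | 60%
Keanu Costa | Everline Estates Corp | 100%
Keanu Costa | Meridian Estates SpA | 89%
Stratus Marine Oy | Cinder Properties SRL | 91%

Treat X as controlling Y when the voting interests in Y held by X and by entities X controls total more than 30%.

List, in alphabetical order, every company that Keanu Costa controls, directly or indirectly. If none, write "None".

Keanu holds 89% of Meridian, so Keanu controls Meridian.
Keanu holds 100% of Everline, so Keanu controls Everline.
Keanu holds 84% of Nordquist, so Keanu controls Nordquist.
Keanu and Meridian together hold 60% + 40% = 100% of Stratus, so Keanu controls Stratus.
Stratus holds 91% of Cinder, so Keanu controls Cinder.
Stratus and Everline and Nordquist together hold 11% + 53% + 36% = 100% of Halcyon, so Keanu controls Halcyon.
Keanu and Nordquist together hold 93% + 7% = 100% of Talus, so Keanu controls Talus.

Cinder Properties SRL, Everline Estates Corp, Halcyon Resources GmbH, Meridian Estates SpA, Nordquist Ltd, Stratus Marine Oy, Talus SL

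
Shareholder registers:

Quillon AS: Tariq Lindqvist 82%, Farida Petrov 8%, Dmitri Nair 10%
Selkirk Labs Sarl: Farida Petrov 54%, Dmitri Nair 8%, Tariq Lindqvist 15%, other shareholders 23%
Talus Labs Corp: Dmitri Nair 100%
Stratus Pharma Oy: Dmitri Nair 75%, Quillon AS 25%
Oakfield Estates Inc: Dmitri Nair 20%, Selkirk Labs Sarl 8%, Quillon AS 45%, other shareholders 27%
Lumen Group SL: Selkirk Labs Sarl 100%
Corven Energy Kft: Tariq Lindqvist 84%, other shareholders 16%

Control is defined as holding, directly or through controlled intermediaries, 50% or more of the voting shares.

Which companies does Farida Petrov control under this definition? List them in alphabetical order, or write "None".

Farida holds 54% of Selkirk, so Farida controls Selkirk.
Selkirk holds 100% of Lumen, so Farida controls Lumen.
No other company's threshold is met.

Lumen Group SL, Selkirk Labs Sarl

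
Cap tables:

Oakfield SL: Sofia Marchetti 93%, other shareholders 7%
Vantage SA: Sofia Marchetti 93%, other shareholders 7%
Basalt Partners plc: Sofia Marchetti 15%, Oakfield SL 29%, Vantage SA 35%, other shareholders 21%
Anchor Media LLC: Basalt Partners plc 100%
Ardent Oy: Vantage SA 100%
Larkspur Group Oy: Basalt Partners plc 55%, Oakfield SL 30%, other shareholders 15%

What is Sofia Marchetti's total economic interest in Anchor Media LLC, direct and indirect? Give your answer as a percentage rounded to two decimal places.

74.52%

Sofia reaches Anchor along 3 paths.
Via Basalt: 15% × 100% = 15%.
Via Oakfield → Basalt: 93% × 29% × 100% = 26.97%.
Via Vantage → Basalt: 93% × 35% × 100% = 32.55%.
Total: 15% + 26.97% + 32.55% = 74.52%.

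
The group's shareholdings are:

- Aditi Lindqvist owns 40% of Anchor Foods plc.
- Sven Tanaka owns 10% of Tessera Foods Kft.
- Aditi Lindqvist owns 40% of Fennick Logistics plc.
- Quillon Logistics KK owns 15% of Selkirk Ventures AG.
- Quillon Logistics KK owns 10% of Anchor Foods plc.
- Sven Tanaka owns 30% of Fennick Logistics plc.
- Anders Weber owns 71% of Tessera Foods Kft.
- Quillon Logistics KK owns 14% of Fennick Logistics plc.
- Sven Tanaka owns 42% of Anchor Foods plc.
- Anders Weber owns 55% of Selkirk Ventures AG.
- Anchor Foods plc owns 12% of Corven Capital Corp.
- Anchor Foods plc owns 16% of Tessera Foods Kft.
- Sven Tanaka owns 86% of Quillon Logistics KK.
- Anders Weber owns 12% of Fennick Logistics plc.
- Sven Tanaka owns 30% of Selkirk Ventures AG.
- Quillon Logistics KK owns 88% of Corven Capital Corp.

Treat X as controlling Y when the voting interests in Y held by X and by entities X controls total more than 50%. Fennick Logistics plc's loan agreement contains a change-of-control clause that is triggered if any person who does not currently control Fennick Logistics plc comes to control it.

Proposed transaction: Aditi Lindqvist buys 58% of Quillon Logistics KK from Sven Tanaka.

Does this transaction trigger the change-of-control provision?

The purchase adds only to Aditi's holdings (Sven's stake shrinks), so Aditi is the only person who could newly come to control Fennick.
Aditi's largest direct stake is 40% in Fennick, which does not meet the threshold, so Aditi controls no company.
In Fennick, Aditi's side holds only 40%, not > 50%.
So before the transaction, Aditi does not control Fennick.
After the purchase, Aditi holds 58% of Quillon directly, and Sven's stake falls to 28%.
Aditi holds 58% of Quillon, so Aditi controls Quillon.
Quillon and Aditi together hold 14% + 40% = 54% of Fennick, so Aditi controls Fennick.
Aditi did not control Fennick before and does after, so the clause is triggered.

Yes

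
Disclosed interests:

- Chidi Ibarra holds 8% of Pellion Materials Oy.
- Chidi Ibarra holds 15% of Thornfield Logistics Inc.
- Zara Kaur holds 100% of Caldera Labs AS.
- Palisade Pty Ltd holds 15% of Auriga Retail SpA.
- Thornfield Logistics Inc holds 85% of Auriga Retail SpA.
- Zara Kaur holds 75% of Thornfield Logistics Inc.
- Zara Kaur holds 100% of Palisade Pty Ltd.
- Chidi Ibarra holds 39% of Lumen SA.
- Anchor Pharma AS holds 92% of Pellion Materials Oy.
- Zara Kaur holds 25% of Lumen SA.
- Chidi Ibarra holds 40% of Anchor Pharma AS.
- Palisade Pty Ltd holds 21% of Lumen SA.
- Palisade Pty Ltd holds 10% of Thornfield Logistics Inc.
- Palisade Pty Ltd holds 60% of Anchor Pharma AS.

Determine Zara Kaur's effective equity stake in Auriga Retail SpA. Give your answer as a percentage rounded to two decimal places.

87.25%

Zara reaches Auriga along 3 paths.
Via Palisade → Thornfield: 100% × 10% × 85% = 8.5%.
Via Thornfield: 75% × 85% = 63.75%.
Via Palisade: 100% × 15% = 15%.
Total: 8.5% + 63.75% + 15% = 87.25%.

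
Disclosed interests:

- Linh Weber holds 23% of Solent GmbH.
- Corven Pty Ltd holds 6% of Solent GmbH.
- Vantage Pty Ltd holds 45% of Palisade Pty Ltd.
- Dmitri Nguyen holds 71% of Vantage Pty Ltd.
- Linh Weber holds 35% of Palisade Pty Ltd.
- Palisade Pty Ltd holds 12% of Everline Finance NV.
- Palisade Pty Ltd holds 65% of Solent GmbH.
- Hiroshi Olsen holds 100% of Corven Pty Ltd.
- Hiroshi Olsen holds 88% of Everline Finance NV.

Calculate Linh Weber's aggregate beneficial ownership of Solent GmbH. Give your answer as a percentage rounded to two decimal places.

Linh reaches Solent along 2 paths.
Via Palisade: 35% × 65% = 22.75%.
Direct stake: 23% = 23%.
Total: 22.75% + 23% = 45.75%.

45.75%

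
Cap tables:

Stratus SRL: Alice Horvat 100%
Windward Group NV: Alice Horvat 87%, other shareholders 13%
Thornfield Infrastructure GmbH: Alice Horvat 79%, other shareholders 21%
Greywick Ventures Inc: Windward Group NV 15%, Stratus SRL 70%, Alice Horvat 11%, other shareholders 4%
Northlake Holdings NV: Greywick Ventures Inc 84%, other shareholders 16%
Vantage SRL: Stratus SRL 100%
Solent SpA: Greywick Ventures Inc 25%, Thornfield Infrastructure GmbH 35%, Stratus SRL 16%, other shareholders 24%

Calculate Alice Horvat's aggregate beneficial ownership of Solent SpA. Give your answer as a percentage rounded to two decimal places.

67.16%

Alice reaches Solent along 5 paths.
Via Windward → Greywick: 87% × 15% × 25% = 3.2625%.
Via Stratus → Greywick: 100% × 70% × 25% = 17.5%.
Via Greywick: 11% × 25% = 2.75%.
Via Thornfield: 79% × 35% = 27.65%.
Via Stratus: 100% × 16% = 16%.
Total: 3.2625% + 17.5% + 2.75% + 27.65% + 16% = 67.1625%.
Rounded: 67.16%.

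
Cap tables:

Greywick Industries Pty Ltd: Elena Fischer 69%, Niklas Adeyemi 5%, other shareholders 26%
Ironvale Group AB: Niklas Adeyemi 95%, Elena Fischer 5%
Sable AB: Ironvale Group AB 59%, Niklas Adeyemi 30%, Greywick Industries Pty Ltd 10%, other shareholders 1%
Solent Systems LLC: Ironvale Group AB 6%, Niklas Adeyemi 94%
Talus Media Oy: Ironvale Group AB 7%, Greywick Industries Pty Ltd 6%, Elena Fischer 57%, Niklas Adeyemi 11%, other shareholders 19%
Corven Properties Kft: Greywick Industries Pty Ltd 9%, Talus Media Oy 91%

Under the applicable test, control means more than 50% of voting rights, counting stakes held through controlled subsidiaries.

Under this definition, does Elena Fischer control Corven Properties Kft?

Yes

Elena holds 69% of Greywick, so Elena controls Greywick.
Greywick and Elena together hold 6% + 57% = 63% of Talus, so Elena controls Talus.
Greywick and Talus together hold 9% + 91% = 100% of Corven, so Elena controls Corven.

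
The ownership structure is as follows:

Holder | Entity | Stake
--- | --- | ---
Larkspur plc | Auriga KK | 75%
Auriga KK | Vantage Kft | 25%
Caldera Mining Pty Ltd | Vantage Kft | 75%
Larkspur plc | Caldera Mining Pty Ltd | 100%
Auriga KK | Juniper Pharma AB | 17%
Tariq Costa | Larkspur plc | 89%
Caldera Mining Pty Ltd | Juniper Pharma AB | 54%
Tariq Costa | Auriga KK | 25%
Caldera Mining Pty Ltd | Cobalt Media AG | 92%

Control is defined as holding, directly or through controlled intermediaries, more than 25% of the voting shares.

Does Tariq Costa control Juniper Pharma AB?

Yes

Tariq holds 89% of Larkspur, so Tariq controls Larkspur.
Larkspur holds 100% of Caldera, so Tariq controls Caldera.
Tariq and Larkspur together hold 25% + 75% = 100% of Auriga, so Tariq controls Auriga.
Caldera and Auriga together hold 54% + 17% = 71% of Juniper, so Tariq controls Juniper.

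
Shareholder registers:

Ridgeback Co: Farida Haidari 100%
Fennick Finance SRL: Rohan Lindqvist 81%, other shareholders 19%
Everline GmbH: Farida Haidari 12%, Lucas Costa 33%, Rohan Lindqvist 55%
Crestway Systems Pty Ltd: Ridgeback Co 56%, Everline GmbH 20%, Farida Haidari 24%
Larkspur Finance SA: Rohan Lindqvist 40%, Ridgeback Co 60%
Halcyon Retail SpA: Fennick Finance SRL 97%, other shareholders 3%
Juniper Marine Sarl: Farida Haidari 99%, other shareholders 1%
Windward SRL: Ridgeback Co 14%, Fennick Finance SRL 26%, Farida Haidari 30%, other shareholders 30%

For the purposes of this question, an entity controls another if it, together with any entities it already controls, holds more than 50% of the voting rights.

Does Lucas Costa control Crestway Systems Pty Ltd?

Lucas's largest direct stake is 33% in Everline, which does not meet the threshold, so Lucas controls no company.
Neither Lucas nor any entity Lucas controls holds any voting interest in Crestway.
So Lucas does not control Crestway.

No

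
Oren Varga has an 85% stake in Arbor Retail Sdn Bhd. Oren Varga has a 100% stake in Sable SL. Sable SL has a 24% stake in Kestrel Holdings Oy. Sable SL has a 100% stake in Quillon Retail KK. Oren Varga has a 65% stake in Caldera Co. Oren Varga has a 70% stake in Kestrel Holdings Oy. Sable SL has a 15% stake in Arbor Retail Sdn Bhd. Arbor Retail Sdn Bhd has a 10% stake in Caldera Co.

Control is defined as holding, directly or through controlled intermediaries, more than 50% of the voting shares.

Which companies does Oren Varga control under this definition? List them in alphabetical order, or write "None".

Oren holds 100% of Sable, so Oren controls Sable.
Oren and Sable together hold 85% + 15% = 100% of Arbor, so Oren controls Arbor.
Sable holds 100% of Quillon, so Oren controls Quillon.
Oren and Sable together hold 70% + 24% = 94% of Kestrel, so Oren controls Kestrel.
Oren and Arbor together hold 65% + 10% = 75% of Caldera, so Oren controls Caldera.

Arbor Retail Sdn Bhd, Caldera Co, Kestrel Holdings Oy, Quillon Retail KK, Sable SL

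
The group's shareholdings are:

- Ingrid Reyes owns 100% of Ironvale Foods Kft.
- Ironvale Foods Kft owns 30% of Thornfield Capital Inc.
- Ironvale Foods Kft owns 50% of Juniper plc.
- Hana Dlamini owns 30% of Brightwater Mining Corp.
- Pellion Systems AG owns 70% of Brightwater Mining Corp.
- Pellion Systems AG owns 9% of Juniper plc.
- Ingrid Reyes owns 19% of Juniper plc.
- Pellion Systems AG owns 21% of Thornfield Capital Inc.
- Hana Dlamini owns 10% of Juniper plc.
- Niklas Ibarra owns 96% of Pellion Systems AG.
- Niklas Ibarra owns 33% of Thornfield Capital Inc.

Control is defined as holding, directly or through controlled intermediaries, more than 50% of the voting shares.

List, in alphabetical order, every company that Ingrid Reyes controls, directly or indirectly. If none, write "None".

Ironvale Foods Kft, Juniper plc

Ingrid holds 100% of Ironvale, so Ingrid controls Ironvale.
Ironvale and Ingrid together hold 50% + 19% = 69% of Juniper, so Ingrid controls Juniper.
No other company's threshold is met.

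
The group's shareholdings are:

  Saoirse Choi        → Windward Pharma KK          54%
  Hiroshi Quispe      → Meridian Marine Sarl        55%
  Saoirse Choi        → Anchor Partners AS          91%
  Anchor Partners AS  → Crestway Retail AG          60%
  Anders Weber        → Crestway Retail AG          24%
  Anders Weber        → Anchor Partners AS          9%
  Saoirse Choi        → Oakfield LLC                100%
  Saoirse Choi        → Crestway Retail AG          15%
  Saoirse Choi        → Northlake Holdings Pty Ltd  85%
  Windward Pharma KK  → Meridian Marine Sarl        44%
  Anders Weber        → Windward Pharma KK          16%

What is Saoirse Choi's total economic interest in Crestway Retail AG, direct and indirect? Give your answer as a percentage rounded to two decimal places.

69.60%

Saoirse reaches Crestway along 2 paths.
Direct stake: 15% = 15%.
Via Anchor: 91% × 60% = 54.6%.
Total: 15% + 54.6% = 69.6%.
Rounded: 69.60%.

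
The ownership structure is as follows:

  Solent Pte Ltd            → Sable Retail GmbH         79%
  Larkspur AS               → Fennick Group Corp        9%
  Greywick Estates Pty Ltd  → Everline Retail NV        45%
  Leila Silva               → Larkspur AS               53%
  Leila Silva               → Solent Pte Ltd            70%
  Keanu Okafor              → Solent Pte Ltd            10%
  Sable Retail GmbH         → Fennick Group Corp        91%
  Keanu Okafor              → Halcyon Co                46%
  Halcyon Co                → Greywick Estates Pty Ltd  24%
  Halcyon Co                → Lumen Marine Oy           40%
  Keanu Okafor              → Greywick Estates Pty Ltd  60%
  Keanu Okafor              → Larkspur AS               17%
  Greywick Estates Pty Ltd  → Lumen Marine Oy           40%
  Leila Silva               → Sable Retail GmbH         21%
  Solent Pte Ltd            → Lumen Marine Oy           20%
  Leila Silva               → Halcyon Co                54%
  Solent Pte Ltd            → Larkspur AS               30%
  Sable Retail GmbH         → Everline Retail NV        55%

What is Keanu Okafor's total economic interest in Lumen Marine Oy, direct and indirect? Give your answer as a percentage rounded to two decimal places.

48.82%

Keanu reaches Lumen along 4 paths.
Via Greywick: 60% × 40% = 24%.
Via Halcyon → Greywick: 46% × 24% × 40% = 4.416%.
Via Halcyon: 46% × 40% = 18.4%.
Via Solent: 10% × 20% = 2%.
Total: 24% + 4.416% + 18.4% + 2% = 48.816%.
Rounded: 48.82%.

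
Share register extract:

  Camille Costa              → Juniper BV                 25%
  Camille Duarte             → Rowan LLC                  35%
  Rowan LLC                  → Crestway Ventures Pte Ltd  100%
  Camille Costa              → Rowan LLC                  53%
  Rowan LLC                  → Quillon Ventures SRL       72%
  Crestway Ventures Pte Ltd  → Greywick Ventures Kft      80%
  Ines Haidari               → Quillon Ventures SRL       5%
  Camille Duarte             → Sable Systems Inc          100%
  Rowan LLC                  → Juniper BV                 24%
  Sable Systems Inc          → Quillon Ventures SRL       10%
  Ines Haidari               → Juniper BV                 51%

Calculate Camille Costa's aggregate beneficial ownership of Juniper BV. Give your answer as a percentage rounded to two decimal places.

37.72%

Camille Costa reaches Juniper along 2 paths.
Direct stake: 25% = 25%.
Via Rowan: 53% × 24% = 12.72%.
Total: 25% + 12.72% = 37.72%.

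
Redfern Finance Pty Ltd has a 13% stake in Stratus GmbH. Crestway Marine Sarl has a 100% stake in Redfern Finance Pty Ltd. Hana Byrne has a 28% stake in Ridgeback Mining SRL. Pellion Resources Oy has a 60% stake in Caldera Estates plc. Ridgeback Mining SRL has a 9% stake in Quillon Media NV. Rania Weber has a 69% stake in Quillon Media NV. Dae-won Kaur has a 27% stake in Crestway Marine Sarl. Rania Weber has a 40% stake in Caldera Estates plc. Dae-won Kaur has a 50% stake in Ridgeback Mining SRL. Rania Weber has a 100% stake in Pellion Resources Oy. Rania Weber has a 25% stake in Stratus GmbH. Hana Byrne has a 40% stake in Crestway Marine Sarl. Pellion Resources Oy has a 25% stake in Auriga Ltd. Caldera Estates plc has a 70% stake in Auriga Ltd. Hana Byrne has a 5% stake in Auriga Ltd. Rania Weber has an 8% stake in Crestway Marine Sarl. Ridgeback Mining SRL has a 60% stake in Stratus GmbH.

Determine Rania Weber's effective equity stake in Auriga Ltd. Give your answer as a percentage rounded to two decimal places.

Rania reaches Auriga along 3 paths.
Via Caldera: 40% × 70% = 28%.
Via Pellion → Caldera: 100% × 60% × 70% = 42%.
Via Pellion: 100% × 25% = 25%.
Total: 28% + 42% + 25% = 95%.
Rounded: 95.00%.

95.00%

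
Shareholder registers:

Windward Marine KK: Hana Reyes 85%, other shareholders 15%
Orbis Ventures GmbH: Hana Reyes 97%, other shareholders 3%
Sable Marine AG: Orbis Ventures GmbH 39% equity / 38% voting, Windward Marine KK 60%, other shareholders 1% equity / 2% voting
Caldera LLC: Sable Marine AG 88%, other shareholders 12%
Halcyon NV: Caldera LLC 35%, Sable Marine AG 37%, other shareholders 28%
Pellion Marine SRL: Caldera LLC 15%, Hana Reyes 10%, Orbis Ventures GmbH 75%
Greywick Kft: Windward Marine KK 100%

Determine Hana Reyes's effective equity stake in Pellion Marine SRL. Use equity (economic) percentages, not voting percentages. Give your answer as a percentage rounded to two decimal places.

94.48%

Hana reaches Pellion along 4 paths.
Via Orbis → Sable → Caldera: 97% × 39% × 88% × 15% = 4.99356%.
Via Windward → Sable → Caldera: 85% × 60% × 88% × 15% = 6.732%.
Direct stake: 10% = 10%.
Via Orbis: 97% × 75% = 72.75%.
Total: 4.99356% + 6.732% + 10% + 72.75% = 94.47556%.
Rounded: 94.48%.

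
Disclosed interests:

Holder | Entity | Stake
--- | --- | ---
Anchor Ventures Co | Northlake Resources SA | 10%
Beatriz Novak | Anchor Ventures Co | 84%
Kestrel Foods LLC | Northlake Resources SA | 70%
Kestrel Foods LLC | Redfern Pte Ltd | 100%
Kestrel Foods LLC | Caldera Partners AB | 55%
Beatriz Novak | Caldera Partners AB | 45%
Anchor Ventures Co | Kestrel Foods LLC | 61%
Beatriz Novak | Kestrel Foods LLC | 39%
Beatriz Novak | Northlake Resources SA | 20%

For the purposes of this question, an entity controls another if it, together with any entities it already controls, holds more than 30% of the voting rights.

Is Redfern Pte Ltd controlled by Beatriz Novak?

Yes

Beatriz holds 84% of Anchor, so Beatriz controls Anchor.
Anchor and Beatriz together hold 61% + 39% = 100% of Kestrel, so Beatriz controls Kestrel.
Kestrel holds 100% of Redfern, so Beatriz controls Redfern.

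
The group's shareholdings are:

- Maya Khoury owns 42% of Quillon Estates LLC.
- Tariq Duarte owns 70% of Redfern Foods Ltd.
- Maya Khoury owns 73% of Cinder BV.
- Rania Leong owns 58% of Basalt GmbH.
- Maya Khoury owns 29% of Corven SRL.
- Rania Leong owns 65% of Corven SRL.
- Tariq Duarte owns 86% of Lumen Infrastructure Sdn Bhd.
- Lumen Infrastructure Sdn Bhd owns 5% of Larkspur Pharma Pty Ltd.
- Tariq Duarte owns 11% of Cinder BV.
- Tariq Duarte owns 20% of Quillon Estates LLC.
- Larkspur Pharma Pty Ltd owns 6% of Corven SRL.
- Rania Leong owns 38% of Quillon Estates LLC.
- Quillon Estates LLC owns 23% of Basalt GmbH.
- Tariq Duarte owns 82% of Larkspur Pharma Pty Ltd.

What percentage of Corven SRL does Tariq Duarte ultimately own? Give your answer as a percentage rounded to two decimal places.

Tariq reaches Corven along 2 paths.
Via Larkspur: 82% × 6% = 4.92%.
Via Lumen → Larkspur: 86% × 5% × 6% = 0.258%.
Total: 4.92% + 0.258% = 5.178%.
Rounded: 5.18%.

5.18%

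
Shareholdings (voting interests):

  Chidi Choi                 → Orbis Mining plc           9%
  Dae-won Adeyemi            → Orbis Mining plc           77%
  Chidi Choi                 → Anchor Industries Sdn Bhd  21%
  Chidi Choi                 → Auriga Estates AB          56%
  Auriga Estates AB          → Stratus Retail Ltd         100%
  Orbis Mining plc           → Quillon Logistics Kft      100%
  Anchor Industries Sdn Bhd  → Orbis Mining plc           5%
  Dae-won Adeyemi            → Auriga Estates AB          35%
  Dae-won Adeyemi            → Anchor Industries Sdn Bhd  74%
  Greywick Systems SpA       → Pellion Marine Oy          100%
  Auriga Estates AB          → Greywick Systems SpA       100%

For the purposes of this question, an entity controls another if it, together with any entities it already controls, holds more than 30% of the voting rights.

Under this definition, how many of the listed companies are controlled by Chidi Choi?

Chidi holds 56% of Auriga, so Chidi controls Auriga.
Auriga holds 100% of Greywick, so Chidi controls Greywick.
Auriga holds 100% of Stratus, so Chidi controls Stratus.
Greywick holds 100% of Pellion, so Chidi controls Pellion.
No other company's threshold is met.
Chidi controls 4 companies.

4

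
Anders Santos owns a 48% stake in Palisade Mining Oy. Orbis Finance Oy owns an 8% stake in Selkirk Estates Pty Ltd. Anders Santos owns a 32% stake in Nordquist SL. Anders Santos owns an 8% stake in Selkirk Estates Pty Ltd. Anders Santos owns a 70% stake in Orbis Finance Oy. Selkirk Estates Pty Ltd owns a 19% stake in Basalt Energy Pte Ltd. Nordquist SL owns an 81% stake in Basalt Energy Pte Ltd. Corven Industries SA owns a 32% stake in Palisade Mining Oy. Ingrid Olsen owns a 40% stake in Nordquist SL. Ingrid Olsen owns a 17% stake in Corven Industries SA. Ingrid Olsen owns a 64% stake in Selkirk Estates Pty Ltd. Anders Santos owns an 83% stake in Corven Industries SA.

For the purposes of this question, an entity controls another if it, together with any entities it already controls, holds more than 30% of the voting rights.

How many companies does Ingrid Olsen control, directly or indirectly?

Ingrid holds 64% of Selkirk, so Ingrid controls Selkirk.
Ingrid holds 40% of Nordquist, so Ingrid controls Nordquist.
Nordquist and Selkirk together hold 81% + 19% = 100% of Basalt, so Ingrid controls Basalt.
No other company's threshold is met.
Ingrid controls 3 companies.

3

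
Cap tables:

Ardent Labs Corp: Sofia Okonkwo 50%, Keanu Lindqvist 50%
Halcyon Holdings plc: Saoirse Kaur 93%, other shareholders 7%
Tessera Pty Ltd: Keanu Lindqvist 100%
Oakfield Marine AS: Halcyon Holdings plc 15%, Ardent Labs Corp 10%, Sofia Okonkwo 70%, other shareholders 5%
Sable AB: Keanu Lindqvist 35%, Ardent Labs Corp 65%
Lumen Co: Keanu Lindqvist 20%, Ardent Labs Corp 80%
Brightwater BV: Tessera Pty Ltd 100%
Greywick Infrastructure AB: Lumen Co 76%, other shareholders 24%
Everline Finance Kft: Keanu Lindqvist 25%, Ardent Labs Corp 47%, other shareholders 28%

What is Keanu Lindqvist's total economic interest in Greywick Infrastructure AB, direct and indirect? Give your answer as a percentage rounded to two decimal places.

Keanu reaches Greywick along 2 paths.
Via Lumen: 20% × 76% = 15.2%.
Via Ardent → Lumen: 50% × 80% × 76% = 30.4%.
Total: 15.2% + 30.4% = 45.6%.
Rounded: 45.60%.

45.60%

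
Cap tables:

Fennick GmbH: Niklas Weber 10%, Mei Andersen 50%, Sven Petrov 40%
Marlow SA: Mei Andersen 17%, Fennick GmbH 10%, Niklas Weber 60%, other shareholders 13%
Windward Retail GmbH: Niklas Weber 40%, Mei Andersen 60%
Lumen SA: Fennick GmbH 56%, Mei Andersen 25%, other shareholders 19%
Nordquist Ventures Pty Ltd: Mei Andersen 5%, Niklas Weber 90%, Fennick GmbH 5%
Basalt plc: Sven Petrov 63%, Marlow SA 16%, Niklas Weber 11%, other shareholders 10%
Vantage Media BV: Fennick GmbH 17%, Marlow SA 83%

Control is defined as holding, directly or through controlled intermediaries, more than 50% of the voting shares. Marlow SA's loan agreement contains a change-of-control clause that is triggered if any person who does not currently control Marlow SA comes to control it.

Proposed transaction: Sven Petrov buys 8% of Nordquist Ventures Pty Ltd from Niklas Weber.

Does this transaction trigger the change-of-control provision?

No

The purchase adds only to Sven's holdings (Niklas's stake shrinks), so Sven is the only person who could newly come to control Marlow.
Sven holds 63% of Basalt, so Sven controls Basalt.
Neither Sven nor any entity Sven controls holds any voting interest in Marlow.
So before the transaction, Sven does not control Marlow.
After the purchase, Sven holds 8% of Nordquist directly, and Niklas's stake falls to 82%.
Sven's side now holds 8% of Nordquist, not > 50%, so Sven still does not control Nordquist.
After the transaction, neither Sven nor any entity Sven controls holds a voting interest in Marlow, so Sven still does not control it.
No new person acquires control, so the clause is not triggered.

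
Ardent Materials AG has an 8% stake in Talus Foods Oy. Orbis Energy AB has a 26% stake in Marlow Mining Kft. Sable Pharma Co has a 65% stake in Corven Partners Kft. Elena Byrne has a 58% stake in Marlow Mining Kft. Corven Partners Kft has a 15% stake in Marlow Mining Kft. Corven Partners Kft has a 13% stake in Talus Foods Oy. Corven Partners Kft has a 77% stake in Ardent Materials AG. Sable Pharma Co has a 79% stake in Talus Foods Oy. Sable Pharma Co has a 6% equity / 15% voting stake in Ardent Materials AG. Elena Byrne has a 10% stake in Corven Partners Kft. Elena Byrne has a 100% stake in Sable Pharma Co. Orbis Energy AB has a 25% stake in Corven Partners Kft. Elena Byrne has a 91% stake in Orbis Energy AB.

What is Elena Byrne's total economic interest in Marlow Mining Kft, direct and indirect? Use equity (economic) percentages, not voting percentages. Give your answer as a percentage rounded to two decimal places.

Elena reaches Marlow along 5 paths.
Via Corven: 10% × 15% = 1.5%.
Via Sable → Corven: 100% × 65% × 15% = 9.75%.
Via Orbis → Corven: 91% × 25% × 15% = 3.4125%.
Direct stake: 58% = 58%.
Via Orbis: 91% × 26% = 23.66%.
Total: 1.5% + 9.75% + 3.4125% + 58% + 23.66% = 96.3225%.
Rounded: 96.32%.

96.32%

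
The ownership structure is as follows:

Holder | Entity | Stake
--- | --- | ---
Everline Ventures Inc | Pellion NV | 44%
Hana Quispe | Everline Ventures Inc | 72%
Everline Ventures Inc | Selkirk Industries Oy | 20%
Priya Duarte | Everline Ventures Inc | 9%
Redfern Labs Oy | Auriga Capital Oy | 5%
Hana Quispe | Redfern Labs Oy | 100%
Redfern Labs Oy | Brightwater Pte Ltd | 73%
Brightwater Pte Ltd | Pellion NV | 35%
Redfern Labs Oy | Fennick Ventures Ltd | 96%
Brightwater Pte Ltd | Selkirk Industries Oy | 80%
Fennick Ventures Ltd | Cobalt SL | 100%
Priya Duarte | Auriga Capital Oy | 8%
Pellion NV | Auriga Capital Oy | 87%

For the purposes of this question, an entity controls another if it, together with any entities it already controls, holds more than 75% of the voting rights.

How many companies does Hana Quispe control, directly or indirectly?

3

Hana holds 100% of Redfern, so Hana controls Redfern.
Redfern holds 96% of Fennick, so Hana controls Fennick.
Fennick holds 100% of Cobalt, so Hana controls Cobalt.
No other company's threshold is met.
Hana controls 3 companies.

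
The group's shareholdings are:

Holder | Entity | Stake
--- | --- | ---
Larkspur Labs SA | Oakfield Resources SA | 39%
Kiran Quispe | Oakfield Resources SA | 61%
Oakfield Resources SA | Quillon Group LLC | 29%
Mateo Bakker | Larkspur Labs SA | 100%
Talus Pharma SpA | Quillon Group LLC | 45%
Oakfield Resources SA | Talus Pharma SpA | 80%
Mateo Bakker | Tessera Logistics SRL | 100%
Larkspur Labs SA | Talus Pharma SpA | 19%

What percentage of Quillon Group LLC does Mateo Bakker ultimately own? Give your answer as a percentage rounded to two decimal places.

33.90%

Mateo reaches Quillon along 3 paths.
Via Larkspur → Talus: 100% × 19% × 45% = 8.55%.
Via Larkspur → Oakfield → Talus: 100% × 39% × 80% × 45% = 14.04%.
Via Larkspur → Oakfield: 100% × 39% × 29% = 11.31%.
Total: 8.55% + 14.04% + 11.31% = 33.9%.
Rounded: 33.90%.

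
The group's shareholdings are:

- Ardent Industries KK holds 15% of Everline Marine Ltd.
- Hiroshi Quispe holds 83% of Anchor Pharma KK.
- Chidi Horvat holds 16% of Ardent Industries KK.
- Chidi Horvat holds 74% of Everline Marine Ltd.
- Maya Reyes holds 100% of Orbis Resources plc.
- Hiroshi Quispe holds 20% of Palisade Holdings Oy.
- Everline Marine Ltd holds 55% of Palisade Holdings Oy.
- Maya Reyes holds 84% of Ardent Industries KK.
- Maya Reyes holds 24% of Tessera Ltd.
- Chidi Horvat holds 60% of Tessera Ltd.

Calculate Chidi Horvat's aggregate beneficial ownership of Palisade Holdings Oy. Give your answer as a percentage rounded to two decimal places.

42.02%

Chidi reaches Palisade along 2 paths.
Via Ardent → Everline: 16% × 15% × 55% = 1.32%.
Via Everline: 74% × 55% = 40.7%.
Total: 1.32% + 40.7% = 42.02%.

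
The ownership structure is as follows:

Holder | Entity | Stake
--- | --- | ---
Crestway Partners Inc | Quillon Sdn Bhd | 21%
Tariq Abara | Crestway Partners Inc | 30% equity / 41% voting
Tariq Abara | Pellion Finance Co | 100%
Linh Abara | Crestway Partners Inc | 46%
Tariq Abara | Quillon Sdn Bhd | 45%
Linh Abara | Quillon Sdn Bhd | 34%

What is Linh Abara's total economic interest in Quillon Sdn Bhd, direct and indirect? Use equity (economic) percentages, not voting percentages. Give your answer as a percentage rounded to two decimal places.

Linh reaches Quillon along 2 paths.
Direct stake: 34% = 34%.
Via Crestway: 46% × 21% = 9.66%.
Total: 34% + 9.66% = 43.66%.

43.66%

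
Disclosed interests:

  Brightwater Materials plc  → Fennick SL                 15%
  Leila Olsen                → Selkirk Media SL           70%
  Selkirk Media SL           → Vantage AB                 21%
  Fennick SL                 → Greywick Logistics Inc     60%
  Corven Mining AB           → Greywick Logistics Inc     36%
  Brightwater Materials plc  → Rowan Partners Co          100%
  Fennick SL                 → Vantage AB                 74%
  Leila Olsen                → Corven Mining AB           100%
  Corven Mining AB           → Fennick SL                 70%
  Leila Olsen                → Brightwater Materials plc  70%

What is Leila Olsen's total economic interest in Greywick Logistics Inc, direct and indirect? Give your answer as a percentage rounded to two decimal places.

84.30%

Leila reaches Greywick along 3 paths.
Via Corven: 100% × 36% = 36%.
Via Corven → Fennick: 100% × 70% × 60% = 42%.
Via Brightwater → Fennick: 70% × 15% × 60% = 6.3%.
Total: 36% + 42% + 6.3% = 84.3%.
Rounded: 84.30%.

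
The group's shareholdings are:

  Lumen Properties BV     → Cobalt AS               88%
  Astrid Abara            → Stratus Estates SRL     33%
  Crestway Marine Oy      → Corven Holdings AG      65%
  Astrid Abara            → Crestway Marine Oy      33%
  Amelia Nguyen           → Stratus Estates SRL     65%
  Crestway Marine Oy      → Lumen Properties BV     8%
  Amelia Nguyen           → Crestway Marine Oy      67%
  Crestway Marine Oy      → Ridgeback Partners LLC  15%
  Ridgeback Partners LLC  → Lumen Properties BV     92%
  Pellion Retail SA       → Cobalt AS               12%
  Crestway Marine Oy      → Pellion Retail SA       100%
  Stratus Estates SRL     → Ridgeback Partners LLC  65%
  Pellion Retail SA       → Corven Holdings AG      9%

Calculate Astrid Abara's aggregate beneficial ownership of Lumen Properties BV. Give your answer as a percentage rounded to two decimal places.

Astrid reaches Lumen along 3 paths.
Via Crestway: 33% × 8% = 2.64%.
Via Crestway → Ridgeback: 33% × 15% × 92% = 4.554%.
Via Stratus → Ridgeback: 33% × 65% × 92% = 19.734%.
Total: 2.64% + 4.554% + 19.734% = 26.928%.
Rounded: 26.93%.

26.93%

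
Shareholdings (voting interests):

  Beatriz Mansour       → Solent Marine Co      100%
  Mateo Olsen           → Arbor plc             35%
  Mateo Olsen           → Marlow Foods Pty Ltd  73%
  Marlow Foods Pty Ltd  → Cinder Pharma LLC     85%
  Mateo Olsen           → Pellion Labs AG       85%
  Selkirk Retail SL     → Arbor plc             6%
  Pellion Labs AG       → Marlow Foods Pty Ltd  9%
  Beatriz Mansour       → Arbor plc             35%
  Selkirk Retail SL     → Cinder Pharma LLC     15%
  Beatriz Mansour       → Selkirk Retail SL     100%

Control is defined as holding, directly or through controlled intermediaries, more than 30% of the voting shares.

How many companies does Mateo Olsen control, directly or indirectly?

Mateo holds 85% of Pellion, so Mateo controls Pellion.
Mateo holds 35% of Arbor, so Mateo controls Arbor.
Pellion and Mateo together hold 9% + 73% = 82% of Marlow, so Mateo controls Marlow.
Marlow holds 85% of Cinder, so Mateo controls Cinder.
No other company's threshold is met.
Mateo controls 4 companies.

4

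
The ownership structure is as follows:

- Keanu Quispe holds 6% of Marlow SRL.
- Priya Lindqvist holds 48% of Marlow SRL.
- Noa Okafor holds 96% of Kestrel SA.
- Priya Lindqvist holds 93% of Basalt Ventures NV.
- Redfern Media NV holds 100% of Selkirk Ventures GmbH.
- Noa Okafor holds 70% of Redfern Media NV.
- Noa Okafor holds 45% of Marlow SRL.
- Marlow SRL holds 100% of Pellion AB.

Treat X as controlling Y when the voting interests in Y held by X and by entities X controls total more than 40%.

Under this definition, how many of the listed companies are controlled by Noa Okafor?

Noa holds 45% of Marlow, so Noa controls Marlow.
Noa holds 70% of Redfern, so Noa controls Redfern.
Noa holds 96% of Kestrel, so Noa controls Kestrel.
Redfern holds 100% of Selkirk, so Noa controls Selkirk.
Marlow holds 100% of Pellion, so Noa controls Pellion.
No other company's threshold is met.
Noa controls 5 companies.

5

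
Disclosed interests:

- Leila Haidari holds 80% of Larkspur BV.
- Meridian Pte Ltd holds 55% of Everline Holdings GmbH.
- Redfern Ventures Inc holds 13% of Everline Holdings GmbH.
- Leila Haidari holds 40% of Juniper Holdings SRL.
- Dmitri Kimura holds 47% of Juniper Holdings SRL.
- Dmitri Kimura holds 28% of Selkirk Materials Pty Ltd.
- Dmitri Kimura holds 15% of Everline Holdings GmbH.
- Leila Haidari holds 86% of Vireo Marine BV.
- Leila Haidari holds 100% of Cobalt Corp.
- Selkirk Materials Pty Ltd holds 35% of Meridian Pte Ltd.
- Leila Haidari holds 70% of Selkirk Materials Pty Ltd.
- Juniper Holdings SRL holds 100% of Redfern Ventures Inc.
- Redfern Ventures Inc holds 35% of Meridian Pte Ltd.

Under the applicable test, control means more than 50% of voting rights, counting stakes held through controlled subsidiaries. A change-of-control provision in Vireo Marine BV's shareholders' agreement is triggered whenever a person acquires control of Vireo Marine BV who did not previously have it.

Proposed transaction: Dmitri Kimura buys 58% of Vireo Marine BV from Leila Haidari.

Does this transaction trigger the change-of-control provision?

The purchase adds only to Dmitri's holdings (Leila's stake shrinks), so Dmitri is the only person who could newly come to control Vireo.
Dmitri's largest direct stake is 47% in Juniper, which does not meet the threshold, so Dmitri controls no company.
Neither Dmitri nor any entity Dmitri controls holds any voting interest in Vireo.
So before the transaction, Dmitri does not control Vireo.
After the purchase, Dmitri holds 58% of Vireo directly, and Leila's stake falls to 28%.
Dmitri holds 58% of Vireo, so Dmitri controls Vireo.
Dmitri did not control Vireo before and does after, so the clause is triggered.

Yes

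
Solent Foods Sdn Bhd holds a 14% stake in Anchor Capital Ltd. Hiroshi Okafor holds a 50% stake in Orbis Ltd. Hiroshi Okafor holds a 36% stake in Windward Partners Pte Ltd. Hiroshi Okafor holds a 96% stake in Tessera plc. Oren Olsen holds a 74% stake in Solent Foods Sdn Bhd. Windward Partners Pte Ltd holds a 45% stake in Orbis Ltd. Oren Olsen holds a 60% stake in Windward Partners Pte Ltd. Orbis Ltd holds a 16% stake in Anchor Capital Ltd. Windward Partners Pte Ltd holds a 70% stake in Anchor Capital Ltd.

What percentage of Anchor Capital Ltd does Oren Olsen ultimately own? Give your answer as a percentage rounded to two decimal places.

56.68%

Oren reaches Anchor along 3 paths.
Via Windward: 60% × 70% = 42%.
Via Windward → Orbis: 60% × 45% × 16% = 4.32%.
Via Solent: 74% × 14% = 10.36%.
Total: 42% + 4.32% + 10.36% = 56.68%.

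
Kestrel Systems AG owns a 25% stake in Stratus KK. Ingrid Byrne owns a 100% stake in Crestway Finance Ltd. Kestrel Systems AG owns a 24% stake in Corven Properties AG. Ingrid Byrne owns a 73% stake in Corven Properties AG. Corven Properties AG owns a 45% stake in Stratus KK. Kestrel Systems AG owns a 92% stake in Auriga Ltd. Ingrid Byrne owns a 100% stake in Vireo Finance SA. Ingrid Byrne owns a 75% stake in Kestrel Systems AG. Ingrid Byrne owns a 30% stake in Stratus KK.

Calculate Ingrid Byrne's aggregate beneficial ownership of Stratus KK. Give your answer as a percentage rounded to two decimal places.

89.70%

Ingrid reaches Stratus along 4 paths.
Via Kestrel → Corven: 75% × 24% × 45% = 8.1%.
Via Corven: 73% × 45% = 32.85%.
Direct stake: 30% = 30%.
Via Kestrel: 75% × 25% = 18.75%.
Total: 8.1% + 32.85% + 30% + 18.75% = 89.7%.
Rounded: 89.70%.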